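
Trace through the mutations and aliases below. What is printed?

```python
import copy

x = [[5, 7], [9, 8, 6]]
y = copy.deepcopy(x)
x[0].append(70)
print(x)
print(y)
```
[[5, 7, 70], [9, 8, 6]]
[[5, 7], [9, 8, 6]]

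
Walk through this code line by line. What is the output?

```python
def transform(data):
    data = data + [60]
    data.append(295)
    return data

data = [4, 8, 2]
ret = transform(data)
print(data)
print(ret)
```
[4, 8, 2]
[4, 8, 2, 60, 295]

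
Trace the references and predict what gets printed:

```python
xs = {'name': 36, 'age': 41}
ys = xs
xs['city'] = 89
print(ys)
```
{'name': 36, 'age': 41, 'city': 89}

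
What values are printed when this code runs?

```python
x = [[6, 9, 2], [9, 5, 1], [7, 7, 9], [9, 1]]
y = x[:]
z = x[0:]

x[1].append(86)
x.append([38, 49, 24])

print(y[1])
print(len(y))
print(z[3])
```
[9, 5, 1, 86]
4
[9, 1]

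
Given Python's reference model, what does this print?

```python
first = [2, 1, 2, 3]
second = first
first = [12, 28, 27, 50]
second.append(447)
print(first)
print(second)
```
[12, 28, 27, 50]
[2, 1, 2, 3, 447]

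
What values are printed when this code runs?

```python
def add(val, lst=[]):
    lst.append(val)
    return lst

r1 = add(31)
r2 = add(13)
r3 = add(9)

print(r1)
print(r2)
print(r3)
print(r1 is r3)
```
[31, 13, 9]
[31, 13, 9]
[31, 13, 9]
True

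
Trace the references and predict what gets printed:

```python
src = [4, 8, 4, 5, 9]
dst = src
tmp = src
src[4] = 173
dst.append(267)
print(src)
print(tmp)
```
[4, 8, 4, 5, 173, 267]
[4, 8, 4, 5, 173, 267]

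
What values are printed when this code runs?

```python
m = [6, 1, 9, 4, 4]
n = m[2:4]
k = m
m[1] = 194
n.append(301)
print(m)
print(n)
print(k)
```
[6, 194, 9, 4, 4]
[9, 4, 301]
[6, 194, 9, 4, 4]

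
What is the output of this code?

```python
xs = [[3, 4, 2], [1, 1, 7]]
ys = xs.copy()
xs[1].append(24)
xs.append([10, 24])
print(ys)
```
[[3, 4, 2], [1, 1, 7, 24]]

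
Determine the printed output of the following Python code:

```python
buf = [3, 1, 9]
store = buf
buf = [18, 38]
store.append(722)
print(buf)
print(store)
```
[18, 38]
[3, 1, 9, 722]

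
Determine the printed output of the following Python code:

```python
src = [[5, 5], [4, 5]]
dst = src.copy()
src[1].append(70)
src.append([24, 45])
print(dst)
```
[[5, 5], [4, 5, 70]]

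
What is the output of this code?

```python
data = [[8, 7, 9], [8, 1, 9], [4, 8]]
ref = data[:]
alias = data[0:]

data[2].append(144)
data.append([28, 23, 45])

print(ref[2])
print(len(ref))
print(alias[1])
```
[4, 8, 144]
3
[8, 1, 9]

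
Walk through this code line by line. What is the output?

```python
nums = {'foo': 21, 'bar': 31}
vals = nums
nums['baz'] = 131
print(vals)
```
{'foo': 21, 'bar': 31, 'baz': 131}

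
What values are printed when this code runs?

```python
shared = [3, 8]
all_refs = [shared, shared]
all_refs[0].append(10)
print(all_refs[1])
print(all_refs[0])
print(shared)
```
[3, 8, 10]
[3, 8, 10]
[3, 8, 10]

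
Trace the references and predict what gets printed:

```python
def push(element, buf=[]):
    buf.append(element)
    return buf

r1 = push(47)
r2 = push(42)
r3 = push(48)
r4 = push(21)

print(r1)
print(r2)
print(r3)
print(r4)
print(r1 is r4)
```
[47, 42, 48, 21]
[47, 42, 48, 21]
[47, 42, 48, 21]
[47, 42, 48, 21]
True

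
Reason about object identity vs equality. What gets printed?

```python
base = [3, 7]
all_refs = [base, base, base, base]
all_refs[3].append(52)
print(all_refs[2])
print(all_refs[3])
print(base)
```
[3, 7, 52]
[3, 7, 52]
[3, 7, 52]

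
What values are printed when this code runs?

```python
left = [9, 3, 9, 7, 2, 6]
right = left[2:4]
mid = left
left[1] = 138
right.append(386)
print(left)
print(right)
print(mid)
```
[9, 138, 9, 7, 2, 6]
[9, 7, 386]
[9, 138, 9, 7, 2, 6]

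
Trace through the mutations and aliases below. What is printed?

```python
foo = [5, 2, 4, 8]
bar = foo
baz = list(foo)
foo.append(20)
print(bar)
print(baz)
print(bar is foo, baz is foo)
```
[5, 2, 4, 8, 20]
[5, 2, 4, 8]
True False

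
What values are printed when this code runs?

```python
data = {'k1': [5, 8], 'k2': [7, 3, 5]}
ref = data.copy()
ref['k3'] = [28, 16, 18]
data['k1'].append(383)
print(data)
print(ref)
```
{'k1': [5, 8, 383], 'k2': [7, 3, 5]}
{'k1': [5, 8, 383], 'k2': [7, 3, 5], 'k3': [28, 16, 18]}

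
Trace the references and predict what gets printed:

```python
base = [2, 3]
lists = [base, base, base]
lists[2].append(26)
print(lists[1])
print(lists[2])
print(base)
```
[2, 3, 26]
[2, 3, 26]
[2, 3, 26]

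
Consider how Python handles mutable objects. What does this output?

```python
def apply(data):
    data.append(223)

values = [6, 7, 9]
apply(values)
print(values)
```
[6, 7, 9, 223]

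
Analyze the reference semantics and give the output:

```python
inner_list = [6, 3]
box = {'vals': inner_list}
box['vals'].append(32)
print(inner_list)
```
[6, 3, 32]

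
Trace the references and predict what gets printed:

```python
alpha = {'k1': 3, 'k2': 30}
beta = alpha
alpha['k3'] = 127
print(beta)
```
{'k1': 3, 'k2': 30, 'k3': 127}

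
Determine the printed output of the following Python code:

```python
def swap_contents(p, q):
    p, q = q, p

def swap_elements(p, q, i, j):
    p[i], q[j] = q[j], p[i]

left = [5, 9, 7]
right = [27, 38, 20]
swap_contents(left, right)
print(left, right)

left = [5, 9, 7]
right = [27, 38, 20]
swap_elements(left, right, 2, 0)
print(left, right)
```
[5, 9, 7] [27, 38, 20]
[5, 9, 27] [7, 38, 20]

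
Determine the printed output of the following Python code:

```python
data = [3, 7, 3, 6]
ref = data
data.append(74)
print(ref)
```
[3, 7, 3, 6, 74]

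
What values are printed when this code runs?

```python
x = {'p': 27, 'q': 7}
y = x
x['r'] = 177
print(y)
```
{'p': 27, 'q': 7, 'r': 177}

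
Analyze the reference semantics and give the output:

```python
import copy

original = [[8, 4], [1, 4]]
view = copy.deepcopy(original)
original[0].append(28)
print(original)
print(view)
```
[[8, 4, 28], [1, 4]]
[[8, 4], [1, 4]]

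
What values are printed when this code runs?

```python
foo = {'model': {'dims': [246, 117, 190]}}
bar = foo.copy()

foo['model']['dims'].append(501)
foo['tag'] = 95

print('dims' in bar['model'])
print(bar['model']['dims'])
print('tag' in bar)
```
True
[246, 117, 190, 501]
False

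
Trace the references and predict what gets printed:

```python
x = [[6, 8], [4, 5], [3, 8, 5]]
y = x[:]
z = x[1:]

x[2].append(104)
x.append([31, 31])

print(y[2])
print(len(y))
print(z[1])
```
[3, 8, 5, 104]
3
[3, 8, 5, 104]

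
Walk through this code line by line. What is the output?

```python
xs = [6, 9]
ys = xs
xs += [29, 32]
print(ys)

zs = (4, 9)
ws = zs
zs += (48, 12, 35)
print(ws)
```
[6, 9, 29, 32]
(4, 9)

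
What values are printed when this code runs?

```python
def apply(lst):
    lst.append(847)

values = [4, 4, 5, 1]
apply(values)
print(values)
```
[4, 4, 5, 1, 847]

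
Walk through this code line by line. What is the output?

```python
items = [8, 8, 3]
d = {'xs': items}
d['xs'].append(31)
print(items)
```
[8, 8, 3, 31]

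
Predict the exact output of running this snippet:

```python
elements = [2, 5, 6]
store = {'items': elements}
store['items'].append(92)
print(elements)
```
[2, 5, 6, 92]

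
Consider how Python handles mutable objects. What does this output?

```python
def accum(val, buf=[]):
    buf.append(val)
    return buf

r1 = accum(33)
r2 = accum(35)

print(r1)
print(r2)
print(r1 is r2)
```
[33, 35]
[33, 35]
True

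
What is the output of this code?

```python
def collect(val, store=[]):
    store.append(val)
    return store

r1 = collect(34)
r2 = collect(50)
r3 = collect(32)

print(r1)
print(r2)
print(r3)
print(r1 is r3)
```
[34, 50, 32]
[34, 50, 32]
[34, 50, 32]
True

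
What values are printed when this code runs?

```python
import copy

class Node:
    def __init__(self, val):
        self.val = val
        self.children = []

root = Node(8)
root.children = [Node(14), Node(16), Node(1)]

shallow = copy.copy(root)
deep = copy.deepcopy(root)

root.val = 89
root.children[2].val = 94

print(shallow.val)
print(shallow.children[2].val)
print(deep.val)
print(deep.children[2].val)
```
8
94
8
1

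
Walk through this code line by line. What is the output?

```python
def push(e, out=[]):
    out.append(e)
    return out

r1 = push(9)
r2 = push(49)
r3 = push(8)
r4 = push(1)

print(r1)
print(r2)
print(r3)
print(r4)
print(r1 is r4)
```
[9, 49, 8, 1]
[9, 49, 8, 1]
[9, 49, 8, 1]
[9, 49, 8, 1]
True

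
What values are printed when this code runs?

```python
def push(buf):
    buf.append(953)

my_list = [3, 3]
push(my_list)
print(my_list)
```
[3, 3, 953]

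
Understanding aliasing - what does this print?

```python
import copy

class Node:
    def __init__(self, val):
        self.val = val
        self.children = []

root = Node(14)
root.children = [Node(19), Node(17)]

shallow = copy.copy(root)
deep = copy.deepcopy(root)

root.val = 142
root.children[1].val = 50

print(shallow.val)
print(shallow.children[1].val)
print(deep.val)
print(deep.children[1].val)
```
14
50
14
17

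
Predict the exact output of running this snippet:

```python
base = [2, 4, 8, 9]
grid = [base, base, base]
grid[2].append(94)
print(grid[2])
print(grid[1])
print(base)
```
[2, 4, 8, 9, 94]
[2, 4, 8, 9, 94]
[2, 4, 8, 9, 94]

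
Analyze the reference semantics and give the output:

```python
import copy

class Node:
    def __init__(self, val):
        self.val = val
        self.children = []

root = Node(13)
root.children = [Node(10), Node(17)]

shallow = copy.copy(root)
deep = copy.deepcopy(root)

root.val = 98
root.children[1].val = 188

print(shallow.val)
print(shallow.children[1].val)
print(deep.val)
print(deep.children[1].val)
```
13
188
13
17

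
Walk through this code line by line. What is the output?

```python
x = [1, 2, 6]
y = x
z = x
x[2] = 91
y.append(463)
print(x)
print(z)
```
[1, 2, 91, 463]
[1, 2, 91, 463]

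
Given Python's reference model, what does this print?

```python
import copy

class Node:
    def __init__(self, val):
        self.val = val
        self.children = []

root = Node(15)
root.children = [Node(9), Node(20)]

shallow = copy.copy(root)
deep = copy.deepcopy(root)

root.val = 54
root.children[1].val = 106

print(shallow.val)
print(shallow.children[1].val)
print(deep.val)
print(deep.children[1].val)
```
15
106
15
20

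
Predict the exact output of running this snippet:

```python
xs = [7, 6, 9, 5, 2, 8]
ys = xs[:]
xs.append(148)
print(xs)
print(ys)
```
[7, 6, 9, 5, 2, 8, 148]
[7, 6, 9, 5, 2, 8]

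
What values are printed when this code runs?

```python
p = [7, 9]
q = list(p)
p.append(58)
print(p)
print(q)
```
[7, 9, 58]
[7, 9]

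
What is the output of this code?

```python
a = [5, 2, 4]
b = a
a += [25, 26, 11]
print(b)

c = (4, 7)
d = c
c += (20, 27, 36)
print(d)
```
[5, 2, 4, 25, 26, 11]
(4, 7)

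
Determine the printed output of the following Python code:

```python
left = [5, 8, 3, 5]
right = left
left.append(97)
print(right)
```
[5, 8, 3, 5, 97]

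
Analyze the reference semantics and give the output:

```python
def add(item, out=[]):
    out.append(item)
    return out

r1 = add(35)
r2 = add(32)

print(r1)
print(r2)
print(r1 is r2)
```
[35, 32]
[35, 32]
True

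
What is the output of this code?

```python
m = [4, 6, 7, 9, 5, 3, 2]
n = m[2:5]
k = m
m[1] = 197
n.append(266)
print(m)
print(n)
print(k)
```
[4, 197, 7, 9, 5, 3, 2]
[7, 9, 5, 266]
[4, 197, 7, 9, 5, 3, 2]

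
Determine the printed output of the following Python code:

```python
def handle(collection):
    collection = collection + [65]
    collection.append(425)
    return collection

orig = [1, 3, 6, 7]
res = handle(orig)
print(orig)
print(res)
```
[1, 3, 6, 7]
[1, 3, 6, 7, 65, 425]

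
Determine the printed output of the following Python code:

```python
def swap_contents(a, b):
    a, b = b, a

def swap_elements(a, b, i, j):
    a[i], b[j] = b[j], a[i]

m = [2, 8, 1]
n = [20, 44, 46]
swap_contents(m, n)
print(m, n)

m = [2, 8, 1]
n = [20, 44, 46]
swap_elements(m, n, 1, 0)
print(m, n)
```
[2, 8, 1] [20, 44, 46]
[2, 20, 1] [8, 44, 46]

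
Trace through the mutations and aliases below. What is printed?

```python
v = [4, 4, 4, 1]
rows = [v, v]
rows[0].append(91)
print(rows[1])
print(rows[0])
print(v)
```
[4, 4, 4, 1, 91]
[4, 4, 4, 1, 91]
[4, 4, 4, 1, 91]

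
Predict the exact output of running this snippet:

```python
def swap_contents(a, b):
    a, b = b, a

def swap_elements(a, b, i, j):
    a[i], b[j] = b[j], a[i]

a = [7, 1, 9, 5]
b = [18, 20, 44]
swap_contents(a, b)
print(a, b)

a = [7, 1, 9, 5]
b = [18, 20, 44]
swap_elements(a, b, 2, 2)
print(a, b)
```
[7, 1, 9, 5] [18, 20, 44]
[7, 1, 44, 5] [18, 20, 9]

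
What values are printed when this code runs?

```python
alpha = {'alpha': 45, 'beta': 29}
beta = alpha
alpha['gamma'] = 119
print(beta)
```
{'alpha': 45, 'beta': 29, 'gamma': 119}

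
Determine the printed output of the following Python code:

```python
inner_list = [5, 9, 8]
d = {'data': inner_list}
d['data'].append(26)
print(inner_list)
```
[5, 9, 8, 26]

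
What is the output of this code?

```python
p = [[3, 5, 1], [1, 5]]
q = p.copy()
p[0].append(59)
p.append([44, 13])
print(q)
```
[[3, 5, 1, 59], [1, 5]]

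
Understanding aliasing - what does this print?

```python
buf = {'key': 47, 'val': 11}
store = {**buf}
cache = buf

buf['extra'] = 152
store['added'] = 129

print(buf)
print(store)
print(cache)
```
{'key': 47, 'val': 11, 'extra': 152}
{'key': 47, 'val': 11, 'added': 129}
{'key': 47, 'val': 11, 'extra': 152}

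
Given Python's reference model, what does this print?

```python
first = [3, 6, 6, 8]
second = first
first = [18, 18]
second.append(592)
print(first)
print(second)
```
[18, 18]
[3, 6, 6, 8, 592]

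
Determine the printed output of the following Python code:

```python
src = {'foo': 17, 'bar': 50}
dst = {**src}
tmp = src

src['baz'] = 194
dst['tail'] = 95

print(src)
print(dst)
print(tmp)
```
{'foo': 17, 'bar': 50, 'baz': 194}
{'foo': 17, 'bar': 50, 'tail': 95}
{'foo': 17, 'bar': 50, 'baz': 194}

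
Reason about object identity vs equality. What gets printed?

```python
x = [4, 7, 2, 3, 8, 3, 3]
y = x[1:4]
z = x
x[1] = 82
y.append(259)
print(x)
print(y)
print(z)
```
[4, 82, 2, 3, 8, 3, 3]
[7, 2, 3, 259]
[4, 82, 2, 3, 8, 3, 3]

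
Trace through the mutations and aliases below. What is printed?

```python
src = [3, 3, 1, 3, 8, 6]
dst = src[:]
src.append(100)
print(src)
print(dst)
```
[3, 3, 1, 3, 8, 6, 100]
[3, 3, 1, 3, 8, 6]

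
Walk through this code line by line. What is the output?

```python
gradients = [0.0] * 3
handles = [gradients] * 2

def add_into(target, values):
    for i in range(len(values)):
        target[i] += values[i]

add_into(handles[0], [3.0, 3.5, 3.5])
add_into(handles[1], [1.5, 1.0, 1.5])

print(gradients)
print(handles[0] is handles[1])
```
[4.5, 4.5, 5.0]
True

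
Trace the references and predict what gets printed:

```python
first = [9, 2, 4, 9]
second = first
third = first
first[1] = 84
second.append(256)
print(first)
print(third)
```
[9, 84, 4, 9, 256]
[9, 84, 4, 9, 256]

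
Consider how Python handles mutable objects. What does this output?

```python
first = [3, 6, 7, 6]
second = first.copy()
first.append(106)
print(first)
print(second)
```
[3, 6, 7, 6, 106]
[3, 6, 7, 6]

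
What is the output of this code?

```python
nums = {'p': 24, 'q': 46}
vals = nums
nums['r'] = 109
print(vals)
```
{'p': 24, 'q': 46, 'r': 109}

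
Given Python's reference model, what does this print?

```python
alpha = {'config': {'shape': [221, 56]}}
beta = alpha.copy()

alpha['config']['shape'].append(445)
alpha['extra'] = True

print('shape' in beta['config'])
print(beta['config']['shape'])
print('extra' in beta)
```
True
[221, 56, 445]
False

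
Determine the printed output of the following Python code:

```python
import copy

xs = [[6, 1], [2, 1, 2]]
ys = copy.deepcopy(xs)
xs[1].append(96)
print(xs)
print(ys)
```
[[6, 1], [2, 1, 2, 96]]
[[6, 1], [2, 1, 2]]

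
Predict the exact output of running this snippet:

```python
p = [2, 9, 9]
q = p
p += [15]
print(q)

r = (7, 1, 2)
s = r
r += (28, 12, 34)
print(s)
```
[2, 9, 9, 15]
(7, 1, 2)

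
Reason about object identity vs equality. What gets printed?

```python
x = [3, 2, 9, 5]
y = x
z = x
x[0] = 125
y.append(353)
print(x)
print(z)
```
[125, 2, 9, 5, 353]
[125, 2, 9, 5, 353]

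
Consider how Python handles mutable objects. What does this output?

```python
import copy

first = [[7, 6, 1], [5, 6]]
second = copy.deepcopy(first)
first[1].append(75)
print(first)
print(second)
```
[[7, 6, 1], [5, 6, 75]]
[[7, 6, 1], [5, 6]]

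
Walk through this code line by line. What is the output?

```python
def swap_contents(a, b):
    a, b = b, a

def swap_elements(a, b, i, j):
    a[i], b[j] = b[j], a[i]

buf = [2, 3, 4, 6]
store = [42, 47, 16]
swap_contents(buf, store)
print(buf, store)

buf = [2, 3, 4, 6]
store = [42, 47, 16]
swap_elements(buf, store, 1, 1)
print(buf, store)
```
[2, 3, 4, 6] [42, 47, 16]
[2, 47, 4, 6] [42, 3, 16]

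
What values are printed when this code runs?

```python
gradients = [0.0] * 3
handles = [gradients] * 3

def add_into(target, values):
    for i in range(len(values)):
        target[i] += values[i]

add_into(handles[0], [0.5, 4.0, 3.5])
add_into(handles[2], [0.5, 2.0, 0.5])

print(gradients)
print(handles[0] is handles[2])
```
[1.0, 6.0, 4.0]
True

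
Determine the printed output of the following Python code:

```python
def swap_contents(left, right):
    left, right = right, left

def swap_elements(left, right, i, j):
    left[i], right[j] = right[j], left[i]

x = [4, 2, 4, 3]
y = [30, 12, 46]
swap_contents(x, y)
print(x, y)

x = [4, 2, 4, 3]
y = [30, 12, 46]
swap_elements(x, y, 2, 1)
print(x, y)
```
[4, 2, 4, 3] [30, 12, 46]
[4, 2, 12, 3] [30, 4, 46]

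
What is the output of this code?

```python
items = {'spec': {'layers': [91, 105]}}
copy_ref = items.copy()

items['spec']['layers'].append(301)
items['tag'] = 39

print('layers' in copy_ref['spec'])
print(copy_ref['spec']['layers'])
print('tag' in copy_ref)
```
True
[91, 105, 301]
False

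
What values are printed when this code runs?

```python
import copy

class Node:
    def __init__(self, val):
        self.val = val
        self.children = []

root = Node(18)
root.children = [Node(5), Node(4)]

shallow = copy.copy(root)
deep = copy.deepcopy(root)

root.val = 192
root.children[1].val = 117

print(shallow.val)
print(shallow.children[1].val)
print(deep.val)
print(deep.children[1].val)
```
18
117
18
4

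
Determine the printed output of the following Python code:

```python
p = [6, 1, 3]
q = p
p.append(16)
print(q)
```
[6, 1, 3, 16]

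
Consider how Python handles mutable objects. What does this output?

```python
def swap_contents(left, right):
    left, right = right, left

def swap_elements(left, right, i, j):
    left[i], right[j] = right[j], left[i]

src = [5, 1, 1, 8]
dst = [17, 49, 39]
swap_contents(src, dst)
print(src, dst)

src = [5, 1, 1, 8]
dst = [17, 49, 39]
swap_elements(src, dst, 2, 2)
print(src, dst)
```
[5, 1, 1, 8] [17, 49, 39]
[5, 1, 39, 8] [17, 49, 1]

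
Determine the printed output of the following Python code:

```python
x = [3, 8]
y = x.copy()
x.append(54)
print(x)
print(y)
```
[3, 8, 54]
[3, 8]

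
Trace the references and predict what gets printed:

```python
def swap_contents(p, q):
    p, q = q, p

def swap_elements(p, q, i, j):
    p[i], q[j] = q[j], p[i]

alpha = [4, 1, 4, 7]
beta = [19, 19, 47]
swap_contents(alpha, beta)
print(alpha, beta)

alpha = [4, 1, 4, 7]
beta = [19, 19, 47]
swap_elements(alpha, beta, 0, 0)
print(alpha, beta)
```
[4, 1, 4, 7] [19, 19, 47]
[19, 1, 4, 7] [4, 19, 47]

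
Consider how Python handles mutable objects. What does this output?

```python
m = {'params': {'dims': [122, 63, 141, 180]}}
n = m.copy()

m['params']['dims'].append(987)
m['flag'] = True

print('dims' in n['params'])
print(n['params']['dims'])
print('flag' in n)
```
True
[122, 63, 141, 180, 987]
False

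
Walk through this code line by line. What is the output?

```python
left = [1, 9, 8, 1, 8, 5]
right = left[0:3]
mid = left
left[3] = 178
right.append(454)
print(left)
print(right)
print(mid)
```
[1, 9, 8, 178, 8, 5]
[1, 9, 8, 454]
[1, 9, 8, 178, 8, 5]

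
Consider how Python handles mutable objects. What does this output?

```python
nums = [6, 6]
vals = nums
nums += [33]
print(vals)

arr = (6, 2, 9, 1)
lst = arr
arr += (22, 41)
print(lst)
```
[6, 6, 33]
(6, 2, 9, 1)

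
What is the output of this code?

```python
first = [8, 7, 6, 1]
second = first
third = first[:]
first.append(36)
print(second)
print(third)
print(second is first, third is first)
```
[8, 7, 6, 1, 36]
[8, 7, 6, 1]
True False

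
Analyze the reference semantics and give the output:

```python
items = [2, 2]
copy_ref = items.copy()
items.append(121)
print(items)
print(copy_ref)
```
[2, 2, 121]
[2, 2]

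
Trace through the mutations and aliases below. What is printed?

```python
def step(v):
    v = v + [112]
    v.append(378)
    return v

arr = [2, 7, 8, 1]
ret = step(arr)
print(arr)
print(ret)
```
[2, 7, 8, 1]
[2, 7, 8, 1, 112, 378]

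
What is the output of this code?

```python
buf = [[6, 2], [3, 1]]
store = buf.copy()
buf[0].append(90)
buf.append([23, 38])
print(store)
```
[[6, 2, 90], [3, 1]]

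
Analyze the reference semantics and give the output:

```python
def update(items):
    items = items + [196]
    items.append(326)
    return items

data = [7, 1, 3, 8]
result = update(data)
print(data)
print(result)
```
[7, 1, 3, 8]
[7, 1, 3, 8, 196, 326]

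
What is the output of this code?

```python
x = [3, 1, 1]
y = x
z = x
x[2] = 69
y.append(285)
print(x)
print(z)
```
[3, 1, 69, 285]
[3, 1, 69, 285]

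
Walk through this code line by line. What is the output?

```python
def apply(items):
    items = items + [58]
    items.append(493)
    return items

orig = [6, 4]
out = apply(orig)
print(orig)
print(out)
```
[6, 4]
[6, 4, 58, 493]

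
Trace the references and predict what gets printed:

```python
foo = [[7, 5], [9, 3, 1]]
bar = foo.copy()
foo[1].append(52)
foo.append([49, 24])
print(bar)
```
[[7, 5], [9, 3, 1, 52]]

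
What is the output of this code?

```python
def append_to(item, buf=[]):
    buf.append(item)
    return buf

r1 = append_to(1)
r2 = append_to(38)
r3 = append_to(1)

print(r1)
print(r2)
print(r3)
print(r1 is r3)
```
[1, 38, 1]
[1, 38, 1]
[1, 38, 1]
True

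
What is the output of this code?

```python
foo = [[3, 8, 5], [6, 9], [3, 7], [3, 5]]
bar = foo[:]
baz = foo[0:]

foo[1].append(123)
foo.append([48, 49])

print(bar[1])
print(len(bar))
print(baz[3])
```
[6, 9, 123]
4
[3, 5]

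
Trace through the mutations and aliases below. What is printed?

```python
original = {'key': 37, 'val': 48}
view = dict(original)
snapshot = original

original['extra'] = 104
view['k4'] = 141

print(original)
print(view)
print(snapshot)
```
{'key': 37, 'val': 48, 'extra': 104}
{'key': 37, 'val': 48, 'k4': 141}
{'key': 37, 'val': 48, 'extra': 104}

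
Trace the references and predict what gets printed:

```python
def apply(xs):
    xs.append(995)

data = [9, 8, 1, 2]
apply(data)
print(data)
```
[9, 8, 1, 2, 995]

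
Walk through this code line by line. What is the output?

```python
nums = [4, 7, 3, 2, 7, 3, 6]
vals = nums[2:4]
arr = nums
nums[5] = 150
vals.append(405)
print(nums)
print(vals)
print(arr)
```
[4, 7, 3, 2, 7, 150, 6]
[3, 2, 405]
[4, 7, 3, 2, 7, 150, 6]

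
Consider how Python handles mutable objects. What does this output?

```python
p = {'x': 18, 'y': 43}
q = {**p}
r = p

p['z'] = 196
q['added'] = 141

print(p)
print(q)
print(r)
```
{'x': 18, 'y': 43, 'z': 196}
{'x': 18, 'y': 43, 'added': 141}
{'x': 18, 'y': 43, 'z': 196}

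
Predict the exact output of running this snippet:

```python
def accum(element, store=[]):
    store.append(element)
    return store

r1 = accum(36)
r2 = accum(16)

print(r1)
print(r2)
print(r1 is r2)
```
[36, 16]
[36, 16]
True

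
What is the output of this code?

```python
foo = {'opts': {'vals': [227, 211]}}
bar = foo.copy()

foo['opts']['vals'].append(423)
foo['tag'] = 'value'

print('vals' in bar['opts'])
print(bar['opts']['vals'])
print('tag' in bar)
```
True
[227, 211, 423]
False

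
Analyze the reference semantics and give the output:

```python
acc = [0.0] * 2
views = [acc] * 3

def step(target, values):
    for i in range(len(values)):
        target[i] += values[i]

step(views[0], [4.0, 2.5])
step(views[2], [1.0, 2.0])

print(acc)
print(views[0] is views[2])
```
[5.0, 4.5]
True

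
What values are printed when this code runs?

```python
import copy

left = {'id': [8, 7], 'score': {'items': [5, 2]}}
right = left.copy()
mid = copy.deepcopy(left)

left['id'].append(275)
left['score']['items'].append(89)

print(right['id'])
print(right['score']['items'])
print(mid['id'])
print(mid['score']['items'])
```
[8, 7, 275]
[5, 2, 89]
[8, 7]
[5, 2]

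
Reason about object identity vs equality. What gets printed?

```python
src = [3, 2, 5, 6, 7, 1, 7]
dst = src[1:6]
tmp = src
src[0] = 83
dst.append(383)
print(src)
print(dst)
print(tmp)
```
[83, 2, 5, 6, 7, 1, 7]
[2, 5, 6, 7, 1, 383]
[83, 2, 5, 6, 7, 1, 7]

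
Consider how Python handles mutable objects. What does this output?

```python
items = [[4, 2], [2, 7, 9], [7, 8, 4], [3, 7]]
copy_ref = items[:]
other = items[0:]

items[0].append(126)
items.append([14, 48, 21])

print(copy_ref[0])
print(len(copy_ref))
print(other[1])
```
[4, 2, 126]
4
[2, 7, 9]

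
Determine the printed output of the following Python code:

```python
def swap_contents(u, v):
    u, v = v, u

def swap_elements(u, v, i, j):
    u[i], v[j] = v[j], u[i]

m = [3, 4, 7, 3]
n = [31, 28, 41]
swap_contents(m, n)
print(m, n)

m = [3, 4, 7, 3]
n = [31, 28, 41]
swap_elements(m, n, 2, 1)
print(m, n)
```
[3, 4, 7, 3] [31, 28, 41]
[3, 4, 28, 3] [31, 7, 41]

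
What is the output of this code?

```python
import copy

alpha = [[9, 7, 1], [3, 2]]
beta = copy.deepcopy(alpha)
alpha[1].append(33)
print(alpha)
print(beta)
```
[[9, 7, 1], [3, 2, 33]]
[[9, 7, 1], [3, 2]]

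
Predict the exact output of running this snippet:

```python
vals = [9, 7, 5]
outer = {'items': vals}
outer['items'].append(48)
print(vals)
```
[9, 7, 5, 48]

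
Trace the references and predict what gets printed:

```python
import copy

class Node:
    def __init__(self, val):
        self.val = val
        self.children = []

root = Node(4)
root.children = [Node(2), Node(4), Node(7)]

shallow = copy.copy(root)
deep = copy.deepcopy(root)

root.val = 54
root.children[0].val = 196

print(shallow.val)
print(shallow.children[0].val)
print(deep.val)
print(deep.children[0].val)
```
4
196
4
2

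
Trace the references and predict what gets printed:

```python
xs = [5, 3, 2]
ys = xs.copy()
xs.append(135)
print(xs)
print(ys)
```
[5, 3, 2, 135]
[5, 3, 2]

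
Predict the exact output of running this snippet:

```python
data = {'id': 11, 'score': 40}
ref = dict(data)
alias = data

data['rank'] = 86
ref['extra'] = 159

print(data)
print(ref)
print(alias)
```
{'id': 11, 'score': 40, 'rank': 86}
{'id': 11, 'score': 40, 'extra': 159}
{'id': 11, 'score': 40, 'rank': 86}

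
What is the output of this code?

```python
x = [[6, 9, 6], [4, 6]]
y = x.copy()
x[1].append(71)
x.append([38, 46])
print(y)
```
[[6, 9, 6], [4, 6, 71]]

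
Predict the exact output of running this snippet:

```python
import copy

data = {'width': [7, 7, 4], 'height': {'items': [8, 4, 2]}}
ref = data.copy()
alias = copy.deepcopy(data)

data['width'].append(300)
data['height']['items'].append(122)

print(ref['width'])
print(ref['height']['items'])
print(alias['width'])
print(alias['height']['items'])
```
[7, 7, 4, 300]
[8, 4, 2, 122]
[7, 7, 4]
[8, 4, 2]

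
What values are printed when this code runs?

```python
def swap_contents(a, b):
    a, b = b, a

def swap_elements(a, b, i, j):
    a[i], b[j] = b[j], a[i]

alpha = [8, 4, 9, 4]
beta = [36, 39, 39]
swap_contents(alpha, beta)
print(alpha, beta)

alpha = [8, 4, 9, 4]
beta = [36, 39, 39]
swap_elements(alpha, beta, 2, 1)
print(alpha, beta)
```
[8, 4, 9, 4] [36, 39, 39]
[8, 4, 39, 4] [36, 9, 39]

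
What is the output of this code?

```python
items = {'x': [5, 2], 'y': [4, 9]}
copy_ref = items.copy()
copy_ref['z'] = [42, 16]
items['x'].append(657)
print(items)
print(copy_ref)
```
{'x': [5, 2, 657], 'y': [4, 9]}
{'x': [5, 2, 657], 'y': [4, 9], 'z': [42, 16]}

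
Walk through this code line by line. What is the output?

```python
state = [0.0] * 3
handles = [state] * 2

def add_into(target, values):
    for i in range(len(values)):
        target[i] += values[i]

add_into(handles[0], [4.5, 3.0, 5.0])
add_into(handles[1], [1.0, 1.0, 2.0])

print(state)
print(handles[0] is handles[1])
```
[5.5, 4.0, 7.0]
True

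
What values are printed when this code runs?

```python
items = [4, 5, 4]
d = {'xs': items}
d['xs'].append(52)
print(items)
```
[4, 5, 4, 52]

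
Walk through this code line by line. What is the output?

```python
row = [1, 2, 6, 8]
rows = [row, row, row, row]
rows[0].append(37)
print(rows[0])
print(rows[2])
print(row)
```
[1, 2, 6, 8, 37]
[1, 2, 6, 8, 37]
[1, 2, 6, 8, 37]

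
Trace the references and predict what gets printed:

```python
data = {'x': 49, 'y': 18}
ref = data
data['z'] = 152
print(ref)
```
{'x': 49, 'y': 18, 'z': 152}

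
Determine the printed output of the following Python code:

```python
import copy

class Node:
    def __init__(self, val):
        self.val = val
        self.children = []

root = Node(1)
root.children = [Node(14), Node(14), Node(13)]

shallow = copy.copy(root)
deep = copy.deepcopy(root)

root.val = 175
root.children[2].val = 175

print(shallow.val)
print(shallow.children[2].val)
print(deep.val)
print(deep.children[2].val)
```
1
175
1
13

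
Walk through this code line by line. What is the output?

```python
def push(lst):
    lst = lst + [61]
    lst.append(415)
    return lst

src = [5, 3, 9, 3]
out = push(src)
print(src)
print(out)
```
[5, 3, 9, 3]
[5, 3, 9, 3, 61, 415]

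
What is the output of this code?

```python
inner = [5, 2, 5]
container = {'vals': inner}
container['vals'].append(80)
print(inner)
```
[5, 2, 5, 80]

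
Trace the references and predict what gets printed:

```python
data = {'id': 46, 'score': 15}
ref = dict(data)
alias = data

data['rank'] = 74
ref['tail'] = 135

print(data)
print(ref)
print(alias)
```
{'id': 46, 'score': 15, 'rank': 74}
{'id': 46, 'score': 15, 'tail': 135}
{'id': 46, 'score': 15, 'rank': 74}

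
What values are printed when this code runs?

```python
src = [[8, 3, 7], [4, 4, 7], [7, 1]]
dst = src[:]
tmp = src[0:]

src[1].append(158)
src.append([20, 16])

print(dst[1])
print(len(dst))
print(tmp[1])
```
[4, 4, 7, 158]
3
[4, 4, 7, 158]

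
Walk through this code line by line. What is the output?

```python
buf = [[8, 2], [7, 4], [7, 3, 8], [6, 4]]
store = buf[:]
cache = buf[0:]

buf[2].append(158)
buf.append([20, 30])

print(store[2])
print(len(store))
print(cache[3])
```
[7, 3, 8, 158]
4
[6, 4]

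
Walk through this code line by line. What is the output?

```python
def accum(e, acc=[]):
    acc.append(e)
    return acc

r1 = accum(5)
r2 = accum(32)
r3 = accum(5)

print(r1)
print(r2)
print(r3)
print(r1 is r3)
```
[5, 32, 5]
[5, 32, 5]
[5, 32, 5]
True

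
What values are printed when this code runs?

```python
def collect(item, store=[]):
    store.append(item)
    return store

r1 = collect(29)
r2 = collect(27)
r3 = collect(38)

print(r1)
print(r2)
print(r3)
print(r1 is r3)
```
[29, 27, 38]
[29, 27, 38]
[29, 27, 38]
True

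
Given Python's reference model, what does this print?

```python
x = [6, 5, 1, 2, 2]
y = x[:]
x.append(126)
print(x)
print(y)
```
[6, 5, 1, 2, 2, 126]
[6, 5, 1, 2, 2]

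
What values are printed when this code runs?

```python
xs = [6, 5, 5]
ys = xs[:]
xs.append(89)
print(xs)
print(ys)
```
[6, 5, 5, 89]
[6, 5, 5]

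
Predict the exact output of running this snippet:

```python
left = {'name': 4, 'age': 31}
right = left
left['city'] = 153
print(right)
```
{'name': 4, 'age': 31, 'city': 153}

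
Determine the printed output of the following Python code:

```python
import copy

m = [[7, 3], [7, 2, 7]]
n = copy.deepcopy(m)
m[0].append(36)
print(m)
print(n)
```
[[7, 3, 36], [7, 2, 7]]
[[7, 3], [7, 2, 7]]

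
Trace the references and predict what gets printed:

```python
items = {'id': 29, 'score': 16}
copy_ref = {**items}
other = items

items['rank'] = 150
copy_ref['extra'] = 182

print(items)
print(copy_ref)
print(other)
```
{'id': 29, 'score': 16, 'rank': 150}
{'id': 29, 'score': 16, 'extra': 182}
{'id': 29, 'score': 16, 'rank': 150}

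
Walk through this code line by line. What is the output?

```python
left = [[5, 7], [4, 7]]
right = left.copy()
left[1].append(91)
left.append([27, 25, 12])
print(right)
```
[[5, 7], [4, 7, 91]]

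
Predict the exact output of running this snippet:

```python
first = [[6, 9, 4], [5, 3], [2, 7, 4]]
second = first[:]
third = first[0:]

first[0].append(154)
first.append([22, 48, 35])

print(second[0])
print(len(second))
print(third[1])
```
[6, 9, 4, 154]
3
[5, 3]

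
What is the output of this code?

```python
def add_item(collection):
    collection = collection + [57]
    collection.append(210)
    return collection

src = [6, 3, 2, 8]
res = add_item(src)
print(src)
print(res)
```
[6, 3, 2, 8]
[6, 3, 2, 8, 57, 210]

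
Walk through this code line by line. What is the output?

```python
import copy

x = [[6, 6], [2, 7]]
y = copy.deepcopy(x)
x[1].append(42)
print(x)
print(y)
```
[[6, 6], [2, 7, 42]]
[[6, 6], [2, 7]]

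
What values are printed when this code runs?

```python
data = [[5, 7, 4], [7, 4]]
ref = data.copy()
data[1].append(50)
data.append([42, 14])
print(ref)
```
[[5, 7, 4], [7, 4, 50]]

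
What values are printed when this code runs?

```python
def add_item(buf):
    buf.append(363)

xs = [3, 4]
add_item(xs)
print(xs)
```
[3, 4, 363]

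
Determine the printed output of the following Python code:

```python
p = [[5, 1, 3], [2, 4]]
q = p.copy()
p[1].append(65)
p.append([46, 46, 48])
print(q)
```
[[5, 1, 3], [2, 4, 65]]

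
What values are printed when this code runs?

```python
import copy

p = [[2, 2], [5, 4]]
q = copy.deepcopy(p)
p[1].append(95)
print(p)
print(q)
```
[[2, 2], [5, 4, 95]]
[[2, 2], [5, 4]]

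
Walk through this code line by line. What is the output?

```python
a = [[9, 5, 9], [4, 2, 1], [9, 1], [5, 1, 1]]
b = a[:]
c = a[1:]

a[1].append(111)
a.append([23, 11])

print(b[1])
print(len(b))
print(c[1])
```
[4, 2, 1, 111]
4
[9, 1]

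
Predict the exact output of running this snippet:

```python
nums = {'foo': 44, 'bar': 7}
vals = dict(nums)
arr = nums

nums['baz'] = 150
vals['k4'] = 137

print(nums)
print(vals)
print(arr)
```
{'foo': 44, 'bar': 7, 'baz': 150}
{'foo': 44, 'bar': 7, 'k4': 137}
{'foo': 44, 'bar': 7, 'baz': 150}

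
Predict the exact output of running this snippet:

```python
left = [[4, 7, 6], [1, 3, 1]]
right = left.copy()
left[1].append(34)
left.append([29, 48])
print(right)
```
[[4, 7, 6], [1, 3, 1, 34]]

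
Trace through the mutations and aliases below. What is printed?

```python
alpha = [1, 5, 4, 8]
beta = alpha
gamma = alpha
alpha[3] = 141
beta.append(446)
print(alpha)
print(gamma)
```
[1, 5, 4, 141, 446]
[1, 5, 4, 141, 446]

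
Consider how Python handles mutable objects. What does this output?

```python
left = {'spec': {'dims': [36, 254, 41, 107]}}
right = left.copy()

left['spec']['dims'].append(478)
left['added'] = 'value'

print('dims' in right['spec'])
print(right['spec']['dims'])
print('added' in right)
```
True
[36, 254, 41, 107, 478]
False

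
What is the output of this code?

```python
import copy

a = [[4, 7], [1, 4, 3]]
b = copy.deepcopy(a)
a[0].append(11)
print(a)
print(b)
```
[[4, 7, 11], [1, 4, 3]]
[[4, 7], [1, 4, 3]]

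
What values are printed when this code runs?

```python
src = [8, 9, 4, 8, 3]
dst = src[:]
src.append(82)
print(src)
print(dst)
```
[8, 9, 4, 8, 3, 82]
[8, 9, 4, 8, 3]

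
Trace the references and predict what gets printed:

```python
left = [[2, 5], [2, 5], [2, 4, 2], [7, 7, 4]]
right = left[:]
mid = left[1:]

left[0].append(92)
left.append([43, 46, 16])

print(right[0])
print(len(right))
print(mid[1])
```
[2, 5, 92]
4
[2, 4, 2]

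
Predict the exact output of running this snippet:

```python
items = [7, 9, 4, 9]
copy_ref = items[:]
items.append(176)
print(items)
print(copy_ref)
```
[7, 9, 4, 9, 176]
[7, 9, 4, 9]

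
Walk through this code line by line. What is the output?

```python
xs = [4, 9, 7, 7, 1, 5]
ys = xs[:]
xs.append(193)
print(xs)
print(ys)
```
[4, 9, 7, 7, 1, 5, 193]
[4, 9, 7, 7, 1, 5]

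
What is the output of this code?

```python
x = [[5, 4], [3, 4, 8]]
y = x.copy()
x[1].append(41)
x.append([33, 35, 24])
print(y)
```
[[5, 4], [3, 4, 8, 41]]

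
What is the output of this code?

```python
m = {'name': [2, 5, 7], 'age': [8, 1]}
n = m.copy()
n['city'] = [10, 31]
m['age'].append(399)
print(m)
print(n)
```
{'name': [2, 5, 7], 'age': [8, 1, 399]}
{'name': [2, 5, 7], 'age': [8, 1, 399], 'city': [10, 31]}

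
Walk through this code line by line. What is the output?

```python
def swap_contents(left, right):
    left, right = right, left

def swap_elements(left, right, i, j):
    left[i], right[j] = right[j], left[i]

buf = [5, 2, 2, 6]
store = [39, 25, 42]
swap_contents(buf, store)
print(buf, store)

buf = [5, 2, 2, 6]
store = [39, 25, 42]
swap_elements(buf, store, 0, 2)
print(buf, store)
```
[5, 2, 2, 6] [39, 25, 42]
[42, 2, 2, 6] [39, 25, 5]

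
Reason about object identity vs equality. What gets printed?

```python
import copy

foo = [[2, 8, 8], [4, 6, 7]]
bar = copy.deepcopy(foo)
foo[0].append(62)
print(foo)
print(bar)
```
[[2, 8, 8, 62], [4, 6, 7]]
[[2, 8, 8], [4, 6, 7]]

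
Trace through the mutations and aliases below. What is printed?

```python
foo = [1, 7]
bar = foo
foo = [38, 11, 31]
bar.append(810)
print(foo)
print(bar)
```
[38, 11, 31]
[1, 7, 810]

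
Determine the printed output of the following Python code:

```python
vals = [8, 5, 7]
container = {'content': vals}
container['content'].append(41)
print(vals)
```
[8, 5, 7, 41]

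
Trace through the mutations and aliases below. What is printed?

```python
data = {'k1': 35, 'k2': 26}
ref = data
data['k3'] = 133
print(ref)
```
{'k1': 35, 'k2': 26, 'k3': 133}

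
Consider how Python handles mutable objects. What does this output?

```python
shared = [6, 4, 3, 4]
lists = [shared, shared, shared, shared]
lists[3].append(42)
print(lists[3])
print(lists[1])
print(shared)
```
[6, 4, 3, 4, 42]
[6, 4, 3, 4, 42]
[6, 4, 3, 4, 42]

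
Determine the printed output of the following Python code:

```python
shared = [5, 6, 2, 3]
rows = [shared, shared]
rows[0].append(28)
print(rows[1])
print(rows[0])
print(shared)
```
[5, 6, 2, 3, 28]
[5, 6, 2, 3, 28]
[5, 6, 2, 3, 28]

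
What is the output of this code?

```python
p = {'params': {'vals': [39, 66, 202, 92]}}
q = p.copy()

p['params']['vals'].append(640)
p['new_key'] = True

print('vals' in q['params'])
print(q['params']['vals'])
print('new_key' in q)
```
True
[39, 66, 202, 92, 640]
False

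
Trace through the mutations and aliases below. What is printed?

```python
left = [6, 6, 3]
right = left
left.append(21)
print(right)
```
[6, 6, 3, 21]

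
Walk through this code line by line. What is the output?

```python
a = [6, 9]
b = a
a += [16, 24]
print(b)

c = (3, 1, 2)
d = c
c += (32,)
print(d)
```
[6, 9, 16, 24]
(3, 1, 2)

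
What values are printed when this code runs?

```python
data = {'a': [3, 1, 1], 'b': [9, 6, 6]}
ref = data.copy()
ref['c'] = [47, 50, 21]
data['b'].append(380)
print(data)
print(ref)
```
{'a': [3, 1, 1], 'b': [9, 6, 6, 380]}
{'a': [3, 1, 1], 'b': [9, 6, 6, 380], 'c': [47, 50, 21]}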